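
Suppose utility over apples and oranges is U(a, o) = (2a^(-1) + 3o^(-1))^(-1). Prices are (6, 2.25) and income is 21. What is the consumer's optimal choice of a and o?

For CES with ρ = -1, MRS = (2/3)·(o/a)^2.
Tangency: set MRS = p_a/p_o = 6/2.25 = 8/3.
So (o/a)^2 = 4; taking the square root, o/a = 2, i.e. o = 2·a.
Substitute into the budget 6·a + 2.25·o = 21: 10.5·a = 21, so a* = 2 and o* = 2·2 = 4.

a* = 2, o* = 4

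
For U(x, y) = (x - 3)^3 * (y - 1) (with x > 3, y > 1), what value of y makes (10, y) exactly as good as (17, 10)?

U(17, 10) = 24696.
Set U(10, y) = 24696 and solve.
With x = 10: (10 − 3)^3 = 343, so (y − 1) = 24696/343 = 72.
So y = 1 + 72 = 73.
Check: U(10, 73) = 24696.

y = 73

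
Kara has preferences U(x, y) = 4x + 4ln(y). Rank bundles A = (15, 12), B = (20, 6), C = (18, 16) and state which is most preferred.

Bundle B

Evaluate utility at each bundle:
U(A) = 69.940.
U(B) = 87.167.
U(C) = 83.090.
Highest utility is B, so B ≻ C ≻ A.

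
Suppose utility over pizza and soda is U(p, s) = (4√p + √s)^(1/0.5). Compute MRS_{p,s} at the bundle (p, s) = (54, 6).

MRS = 4/3

For CES with ρ = 0.5, MRS = (4/1)·√(s/p).
At (54, 6): MRS = 4/3.
The indifference curve has slope −4/3 at this bundle.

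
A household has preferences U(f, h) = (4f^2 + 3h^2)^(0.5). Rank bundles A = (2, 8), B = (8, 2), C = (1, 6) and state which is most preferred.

Evaluate utility at each bundle:
U(A) = 14.422.
U(B) = 16.371.
U(C) = 10.583.
Highest utility is B, so B ≻ A ≻ C.

Bundle B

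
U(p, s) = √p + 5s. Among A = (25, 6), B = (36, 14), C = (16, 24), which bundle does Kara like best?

Bundle C

Evaluate utility at each bundle:
U(A) = 35.000.
U(B) = 76.000.
U(C) = 124.000.
Highest utility is C, so C ≻ B ≻ A.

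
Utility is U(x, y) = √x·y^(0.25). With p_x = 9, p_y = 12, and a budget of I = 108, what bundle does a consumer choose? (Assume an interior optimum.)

MU_x = 0.5·x^(-0.5)·y^(0.25) and MU_y = 0.25·√x·y^(-0.75).
MRS = MU_x/MU_y = (2)·y/x.
Tangency: set MRS = p_x/p_y = 9/12 = 0.75.
So (2)·y/x = 0.75, i.e. y = 0.375·x.
Substitute into the budget 9·x + 12·y = 108: 13.5·x = 108, so x* = 8.
Then y* = 0.375·8 = 3.

x* = 8, y* = 3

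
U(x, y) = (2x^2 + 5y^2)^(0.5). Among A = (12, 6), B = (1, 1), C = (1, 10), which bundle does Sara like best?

Bundle C

Evaluate utility at each bundle:
U(A) = 21.633.
U(B) = 2.646.
U(C) = 22.405.
Highest utility is C, so C ≻ A ≻ B.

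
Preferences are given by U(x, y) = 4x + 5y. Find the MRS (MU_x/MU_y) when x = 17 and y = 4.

MU_x = 4, MU_y = 5, so MRS = 4/5 = 0.8 at every bundle.
At (17, 4): MRS = 0.8.
So at (17, 4) the consumer would give up 0.8 units of y for one more unit of x.

MRS = 0.8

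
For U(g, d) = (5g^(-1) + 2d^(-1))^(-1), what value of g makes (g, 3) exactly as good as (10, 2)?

g = 6

U depends on (g, d) only through S = 5g^(-1) + 2d^(-1), so equal utility means equal S. At (10, 2): S = 1.5.
With d = 3: 2·3^(-1) = 2/3, so 5g^(-1) = 1.5 − 2/3 = 5/6, i.e. g^(-1) = 1/6.
Hence g = 1/(1/6) = 6.
Check: U(6, 3) = 0.6667.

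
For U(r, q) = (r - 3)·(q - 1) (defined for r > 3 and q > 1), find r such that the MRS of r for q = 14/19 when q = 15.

r = 22

MU_r = (q−1), MU_q = (r−3).
MRS = (q−1)/(r−3).
Substitute q = 15: MRS = 14/(r − 3). Setting this equal to 14/19 gives r − 3 = 14/(14/19) = 19, so r = 22.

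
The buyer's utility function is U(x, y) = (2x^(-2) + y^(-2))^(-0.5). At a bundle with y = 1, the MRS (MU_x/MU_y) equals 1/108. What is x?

x = 6

For CES with ρ = -2, MRS = (2/1)·(y/x)^3.
Setting (2/1)·(1/x)^3 = 1/108 gives (1/x)^3 = 1/216, so 1/x = 1/6 and x = 6.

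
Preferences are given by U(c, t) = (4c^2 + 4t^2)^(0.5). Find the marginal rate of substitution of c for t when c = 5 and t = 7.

For CES with ρ = 2, MRS = (t/c)^(-1).
At (5, 7): MRS = 5/7.
So at (5, 7) the consumer would give up 5/7 units of t for one more unit of c.

MRS = 5/7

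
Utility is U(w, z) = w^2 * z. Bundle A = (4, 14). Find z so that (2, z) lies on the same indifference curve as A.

z = 56

U(4, 14) = 224.
Set U(2, z) = 224 and solve.
With w = 2: 2^2 = 4, so z = 224/4 = 56.
Check: U(2, 56) = 224.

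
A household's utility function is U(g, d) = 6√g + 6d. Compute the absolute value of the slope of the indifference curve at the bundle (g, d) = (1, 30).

MRS = 0.5

MU_g = 6/(2√g), MU_d = 6.
MRS = 6/(2√g) ÷ 6.
At (1, 30): MRS = 0.5.
The indifference curve has slope −0.5 at this bundle.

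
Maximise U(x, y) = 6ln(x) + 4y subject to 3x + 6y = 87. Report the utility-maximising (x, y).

MU_x = 6/x, MU_y = 4.
MRS = 6/x ÷ 4.
Tangency: set MRS = p_x/p_y = 3/6 = 0.5.
MRS depends only on x: 1.5/x = 0.5 ⇒ x* = 1.5/0.5 = 3.
From the budget, 6·y = 87 − 3·3 = 78, so y* = 13.

x* = 3, y* = 13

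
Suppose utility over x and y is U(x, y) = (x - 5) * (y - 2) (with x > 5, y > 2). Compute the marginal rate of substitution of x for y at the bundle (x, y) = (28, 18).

MRS = 16/23

MU_x = (y−2), MU_y = (x−5).
MRS = (y−2)/(x−5).
At (28, 18): MRS = 16/23.
The indifference curve has slope −16/23 at this bundle.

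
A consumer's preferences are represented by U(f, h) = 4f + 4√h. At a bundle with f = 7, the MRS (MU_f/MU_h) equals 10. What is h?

h = 25

MU_f = 4, MU_h = 4/(2√h).
MRS = 4 ÷ (4/(2√h)).
MRS depends only on h: 2·√h = 10 ⇒ √h = 10/2 = 5 ⇒ h = 25.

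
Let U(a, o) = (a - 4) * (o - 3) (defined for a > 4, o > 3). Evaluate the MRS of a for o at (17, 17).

MU_a = (o−3), MU_o = (a−4).
MRS = (o−3)/(a−4).
At (17, 17): MRS = 14/13.
The indifference curve has slope −14/13 at this bundle.

MRS = 14/13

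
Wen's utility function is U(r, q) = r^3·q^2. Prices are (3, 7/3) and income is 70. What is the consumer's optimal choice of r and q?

r* = 14, q* = 12

MU_r = 3·r^2·q^2 and MU_q = 2·r^3·q.
MRS = MU_r/MU_q = (3/2)·q/r.
Tangency: set MRS = p_r/p_q = 3/(7/3) = 9/7.
So (3/2)·q/r = 9/7, i.e. q = (6/7)·r.
Substitute into the budget 3·r + (7/3)·q = 70: 5·r = 70, so r* = 14.
Then q* = (6/7)·14 = 12.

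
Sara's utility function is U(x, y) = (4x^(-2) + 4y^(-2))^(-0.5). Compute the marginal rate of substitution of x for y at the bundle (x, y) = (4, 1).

For CES with ρ = -2, MRS = (y/x)^3.
At (4, 1): MRS = 1/64.
So at (4, 1) the consumer would give up 1/64 units of y for one more unit of x.

MRS = 1/64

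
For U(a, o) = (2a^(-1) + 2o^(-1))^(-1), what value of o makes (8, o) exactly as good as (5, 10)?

o = 40/7

U depends on (a, o) only through S = 2a^(-1) + 2o^(-1), so equal utility means equal S. At (5, 10): S = 0.6.
With a = 8: 2·8^(-1) = 0.25, so 2o^(-1) = 0.6 − 0.25 = 0.35, i.e. o^(-1) = 7/40.
Hence o = 1/(7/40) = 40/7.
Check: U(8, 40/7) = 1.6667.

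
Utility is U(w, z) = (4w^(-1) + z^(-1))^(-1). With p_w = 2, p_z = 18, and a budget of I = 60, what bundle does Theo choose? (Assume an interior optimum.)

w* = 12, z* = 2

For CES with ρ = -1, MRS = (4/1)·(z/w)^2.
Tangency: set MRS = p_w/p_z = 2/18 = 1/9.
So (z/w)^2 = 1/36; taking the square root, z/w = 1/6, i.e. z = (1/6)·w.
Substitute into the budget 2·w + 18·z = 60: 5·w = 60, so w* = 12 and z* = (1/6)·12 = 2.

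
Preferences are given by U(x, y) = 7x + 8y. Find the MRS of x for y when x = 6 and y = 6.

MRS = 0.875

MU_x = 7, MU_y = 8, so MRS = 7/8 = 0.875 at every bundle.
At (6, 6): MRS = 0.875.
So at (6, 6) the consumer would give up 0.875 units of y for one more unit of x.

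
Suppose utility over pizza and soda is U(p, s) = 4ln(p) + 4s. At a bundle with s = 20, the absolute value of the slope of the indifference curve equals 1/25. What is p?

MU_p = 4/p, MU_s = 4.
MRS = 4/p ÷ 4.
MRS depends only on p: 1/p = 1/25 ⇒ p = 1/(1/25) = 25.

p = 25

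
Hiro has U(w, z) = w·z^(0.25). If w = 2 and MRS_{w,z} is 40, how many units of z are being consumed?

z = 20

MU_w = z^(0.25) and MU_z = 0.25·w·z^(-0.75).
MRS = MU_w/MU_z = (4)·z/w.
Substitute w = 2: MRS = z/0.5. Setting z/0.5 = 40 gives z = 40·0.5 = 20.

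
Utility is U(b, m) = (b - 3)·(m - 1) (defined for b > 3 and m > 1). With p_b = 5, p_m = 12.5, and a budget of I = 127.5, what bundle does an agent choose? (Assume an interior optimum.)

MU_b = (m−1), MU_m = (b−3).
MRS = (m−1)/(b−3).
Tangency: set MRS = p_b/p_m = 5/12.5 = 0.4.
So (m − 1)/(b − 3) = 0.4, i.e. (m − 1) = 0.4·(b − 3).
Rewrite the budget in excess-of-subsistence terms: 5·(b − 3) + 12.5·(m − 1) = 127.5 − 5·3 − 12.5·1 = 100.
Substituting, 10·(b − 3) = 100, so b − 3 = 10 and b* = 13.
Then m − 1 = 0.4·10 = 4, so m* = 5.

b* = 13, m* = 5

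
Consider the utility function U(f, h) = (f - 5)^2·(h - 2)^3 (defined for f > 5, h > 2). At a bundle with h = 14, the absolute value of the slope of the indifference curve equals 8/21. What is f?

MU_f = 2·(f−5)·(h−2)^3, MU_h = 3·(f−5)^2·(h−2)^2.
MRS = (2/3)·(h−2)/(f−5).
Substitute h = 14: MRS = 8/(f − 5). Setting this equal to 8/21 gives f − 5 = 8/(8/21) = 21, so f = 26.

f = 26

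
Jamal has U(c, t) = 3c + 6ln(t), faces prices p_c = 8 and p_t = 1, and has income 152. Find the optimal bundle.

c* = 17, t* = 16

MU_c = 3, MU_t = 6/t.
MRS = 3 ÷ (6/t).
Tangency: set MRS = p_c/p_t = 8/1 = 8.
MRS depends only on t: 0.5·t = 8 ⇒ t* = 8/0.5 = 16.
From the budget, 8·c = 152 − 1·16 = 136, so c* = 17.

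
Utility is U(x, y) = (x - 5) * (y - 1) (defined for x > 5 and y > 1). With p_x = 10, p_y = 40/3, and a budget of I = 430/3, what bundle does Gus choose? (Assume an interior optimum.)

x* = 9, y* = 4

MU_x = (y−1), MU_y = (x−5).
MRS = (y−1)/(x−5).
Tangency: set MRS = p_x/p_y = 10/(40/3) = 0.75.
So (y − 1)/(x − 5) = 0.75, i.e. (y − 1) = 0.75·(x − 5).
Rewrite the budget in excess-of-subsistence terms: 10·(x − 5) + (40/3)·(y − 1) = 430/3 − 10·5 − (40/3)·1 = 80.
Substituting, 20·(x − 5) = 80, so x − 5 = 4 and x* = 9.
Then y − 1 = 0.75·4 = 3, so y* = 4.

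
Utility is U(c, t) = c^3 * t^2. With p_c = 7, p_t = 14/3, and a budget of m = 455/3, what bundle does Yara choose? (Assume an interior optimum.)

MU_c = 3·c^2·t^2 and MU_t = 2·c^3·t.
MRS = MU_c/MU_t = (3/2)·t/c.
Tangency: set MRS = p_c/p_t = 7/(14/3) = 1.5.
So (3/2)·t/c = 1.5, i.e. t = c.
Substitute into the budget 7·c + (14/3)·t = 455/3: (35/3)·c = 455/3, so c* = 13.
Then t* = 13.

c* = 13, t* = 13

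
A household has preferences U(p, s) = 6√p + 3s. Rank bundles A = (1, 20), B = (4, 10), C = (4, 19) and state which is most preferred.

Bundle C

Evaluate utility at each bundle:
U(A) = 66.000.
U(B) = 42.000.
U(C) = 69.000.
Highest utility is C, so C ≻ A ≻ B.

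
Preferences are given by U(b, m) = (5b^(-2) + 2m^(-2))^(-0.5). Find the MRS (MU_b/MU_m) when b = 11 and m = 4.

For CES with ρ = -2, MRS = (5/2)·(m/b)^3.
At (11, 4): MRS = 160/1331.
So at (11, 4) the consumer would give up 160/1331 units of m for one more unit of b.

MRS = 160/1331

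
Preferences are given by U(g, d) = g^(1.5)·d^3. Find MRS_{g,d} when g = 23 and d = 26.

MU_g = 1.5·√g·d^3 and MU_d = 3·g^(1.5)·d^2.
MRS = MU_g/MU_d = (0.5)·d/g.
At (23, 26): MRS = 13/23.
The indifference curve has slope −13/23 at this bundle.

MRS = 13/23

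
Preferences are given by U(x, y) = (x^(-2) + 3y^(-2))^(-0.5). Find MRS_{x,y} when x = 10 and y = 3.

MRS = 9/1000

For CES with ρ = -2, MRS = (1/3)·(y/x)^3.
At (10, 3): MRS = 9/1000.
That is, one extra unit of x is worth 9/1000 units of y at the margin.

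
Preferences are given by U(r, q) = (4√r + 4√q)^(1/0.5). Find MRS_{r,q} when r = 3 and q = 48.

For CES with ρ = 0.5, MRS = √(q/r).
At (3, 48): MRS = 4.
The indifference curve has slope −4 at this bundle.

MRS = 4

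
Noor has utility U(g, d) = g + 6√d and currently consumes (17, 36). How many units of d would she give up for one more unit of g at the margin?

MRS = 2

MU_g = 1, MU_d = 6/(2√d).
MRS = 1 ÷ (6/(2√d)).
At (17, 36): MRS = 2.
That is, one extra unit of g is worth 2 units of d at the margin.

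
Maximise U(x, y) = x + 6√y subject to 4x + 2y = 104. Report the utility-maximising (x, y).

x* = 8, y* = 36

MU_x = 1, MU_y = 6/(2√y).
MRS = 1 ÷ (6/(2√y)).
Tangency: set MRS = p_x/p_y = 4/2 = 2.
MRS depends only on y: (1/3)·√y = 2 ⇒ √y = 2/(1/3) = 6 ⇒ y* = 36.
From the budget, 4·x = 104 − 2·36 = 32, so x* = 8.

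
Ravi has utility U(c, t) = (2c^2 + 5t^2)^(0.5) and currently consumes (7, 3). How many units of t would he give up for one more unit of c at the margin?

MRS = 14/15

For CES with ρ = 2, MRS = (2/5)·(t/c)^(-1).
At (7, 3): MRS = 14/15.
So at (7, 3) the consumer would give up 14/15 units of t for one more unit of c.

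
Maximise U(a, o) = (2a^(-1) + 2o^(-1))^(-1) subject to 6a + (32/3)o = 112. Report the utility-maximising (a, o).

For CES with ρ = -1, MRS = (o/a)^2.
Tangency: set MRS = p_a/p_o = 6/(32/3) = 9/16.
So (o/a)^2 = 9/16; taking the square root, o/a = 0.75, i.e. o = 0.75·a.
Substitute into the budget 6·a + (32/3)·o = 112: 14·a = 112, so a* = 8 and o* = 0.75·8 = 6.

a* = 8, o* = 6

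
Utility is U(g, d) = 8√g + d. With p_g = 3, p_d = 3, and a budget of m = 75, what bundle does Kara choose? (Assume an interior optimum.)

MU_g = 8/(2√g), MU_d = 1.
MRS = 8/(2√g) ÷ 1.
Tangency: set MRS = p_g/p_d = 3/3 = 1.
MRS depends only on g: 4/√g = 1 ⇒ √g = 4/1 = 4 ⇒ g* = 16.
From the budget, 3·d = 75 − 3·16 = 27, so d* = 9.

g* = 16, d* = 9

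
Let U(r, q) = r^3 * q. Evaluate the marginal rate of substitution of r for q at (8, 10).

MRS = 3.75

MU_r = 3·r^2·q and MU_q = r^3.
MRS = MU_r/MU_q = (3/1)·q/r.
At (8, 10): MRS = 3.75.
So at (8, 10) the consumer would give up 3.75 units of q for one more unit of r.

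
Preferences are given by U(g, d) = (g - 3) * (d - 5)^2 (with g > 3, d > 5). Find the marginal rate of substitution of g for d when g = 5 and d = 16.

MU_g = (d−5)^2, MU_d = 2·(g−3)·(d−5).
MRS = (1/2)·(d−5)/(g−3).
At (5, 16): MRS = 2.75.
That is, one extra unit of g is worth 2.75 units of d at the margin.

MRS = 2.75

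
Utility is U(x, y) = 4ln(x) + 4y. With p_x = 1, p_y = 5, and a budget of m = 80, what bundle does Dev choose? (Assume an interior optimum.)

x* = 5, y* = 15

MU_x = 4/x, MU_y = 4.
MRS = 4/x ÷ 4.
Tangency: set MRS = p_x/p_y = 1/5 = 0.2.
MRS depends only on x: 1/x = 0.2 ⇒ x* = 1/0.2 = 5.
From the budget, 5·y = 80 − 1·5 = 75, so y* = 15.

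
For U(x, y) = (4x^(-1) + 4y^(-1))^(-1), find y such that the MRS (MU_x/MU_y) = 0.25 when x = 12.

For CES with ρ = -1, MRS = (y/x)^2.
Setting (y/12)^2 = 0.25 gives y/12 = 0.5 and y = 6.

y = 6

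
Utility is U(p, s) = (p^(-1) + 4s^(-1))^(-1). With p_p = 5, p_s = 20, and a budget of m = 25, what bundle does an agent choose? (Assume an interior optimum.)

For CES with ρ = -1, MRS = (1/4)·(s/p)^2.
Tangency: set MRS = p_p/p_s = 5/20 = 0.25.
So (s/p)^2 = 1; taking the square root, s/p = 1, i.e. s = p.
Substitute into the budget 5·p + 20·s = 25: 25·p = 25, so p* = 1 and s* = 1.

p* = 1, s* = 1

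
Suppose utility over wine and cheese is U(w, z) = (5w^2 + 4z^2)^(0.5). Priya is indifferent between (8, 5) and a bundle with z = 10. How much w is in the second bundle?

w = 2

U depends on (w, z) only through S = 5w^2 + 4z^2, so equal utility means equal S. At (8, 5): S = 420.
With z = 10: 4·10^2 = 400, so 5w^2 = 420 − 400 = 20, i.e. w^2 = 4.
Hence w = √4 = 2.
Check: U(2, 10) = 20.4939.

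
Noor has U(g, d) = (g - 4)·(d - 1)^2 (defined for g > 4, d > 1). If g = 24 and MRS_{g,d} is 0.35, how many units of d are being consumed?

MU_g = (d−1)^2, MU_d = 2·(g−4)·(d−1).
MRS = (1/2)·(d−1)/(g−4).
Substitute g = 24: MRS = (d − 1)/40. Setting this equal to 0.35 gives d − 1 = 0.35·40 = 14, so d = 15.

d = 15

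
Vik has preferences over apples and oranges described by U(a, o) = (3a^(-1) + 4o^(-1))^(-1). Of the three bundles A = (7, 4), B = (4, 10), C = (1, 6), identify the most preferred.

Bundle B

Evaluate utility at each bundle:
U(A) = 0.700.
U(B) = 0.870.
U(C) = 0.273.
Highest utility is B, so B ≻ A ≻ C.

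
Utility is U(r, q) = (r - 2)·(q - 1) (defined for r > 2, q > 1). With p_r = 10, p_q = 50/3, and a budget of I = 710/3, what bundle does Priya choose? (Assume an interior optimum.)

r* = 12, q* = 7

MU_r = (q−1), MU_q = (r−2).
MRS = (q−1)/(r−2).
Tangency: set MRS = p_r/p_q = 10/(50/3) = 0.6.
So (q − 1)/(r − 2) = 0.6, i.e. (q − 1) = 0.6·(r − 2).
Rewrite the budget in excess-of-subsistence terms: 10·(r − 2) + (50/3)·(q − 1) = 710/3 − 10·2 − (50/3)·1 = 200.
Substituting, 20·(r − 2) = 200, so r − 2 = 10 and r* = 12.
Then q − 1 = 0.6·10 = 6, so q* = 7.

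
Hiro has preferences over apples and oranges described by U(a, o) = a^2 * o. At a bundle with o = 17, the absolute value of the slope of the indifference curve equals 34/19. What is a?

MU_a = 2·a·o and MU_o = a^2.
MRS = MU_a/MU_o = (2/1)·o/a.
Substitute o = 17: MRS = 34/a. Setting 34/a = 34/19 gives a = 34/(34/19) = 19.

a = 19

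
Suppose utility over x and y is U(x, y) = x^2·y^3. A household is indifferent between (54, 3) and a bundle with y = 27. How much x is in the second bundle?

x = 2

U(54, 3) = 78732.
Set U(x, 27) = 78732 and solve.
With y = 27: 27^3 = 19683, so x^2 = 78732/19683 = 4; taking the square root, x = 2.
Check: U(2, 27) = 78732.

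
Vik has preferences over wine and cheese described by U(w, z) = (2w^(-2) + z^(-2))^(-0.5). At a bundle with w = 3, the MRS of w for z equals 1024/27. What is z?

z = 8

For CES with ρ = -2, MRS = (2/1)·(z/w)^3.
Setting (2/1)·(z/3)^3 = 1024/27 gives (z/3)^3 = 512/27, so z/3 = 8/3 and z = 8.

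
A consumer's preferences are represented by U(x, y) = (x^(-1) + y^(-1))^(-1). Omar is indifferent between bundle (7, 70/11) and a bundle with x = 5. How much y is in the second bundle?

y = 10

U depends on (x, y) only through S = x^(-1) + y^(-1), so equal utility means equal S. At (7, 70/11): S = 0.3.
With x = 5: 5^(-1) = 0.2, so y^(-1) = 0.3 − 0.2 = 0.1.
Hence y = 1/0.1 = 10.
Check: U(5, 10) = 3.3333.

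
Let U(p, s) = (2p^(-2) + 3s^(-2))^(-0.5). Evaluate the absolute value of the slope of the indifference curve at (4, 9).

MRS = 243/32

For CES with ρ = -2, MRS = (2/3)·(s/p)^3.
At (4, 9): MRS = 243/32.
So at (4, 9) the consumer would give up 243/32 units of s for one more unit of p.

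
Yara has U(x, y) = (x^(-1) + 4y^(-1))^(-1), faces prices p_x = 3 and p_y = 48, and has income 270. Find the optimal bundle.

For CES with ρ = -1, MRS = (1/4)·(y/x)^2.
Tangency: set MRS = p_x/p_y = 3/48 = 1/16.
So (y/x)^2 = 0.25; taking the square root, y/x = 0.5, i.e. y = 0.5·x.
Substitute into the budget 3·x + 48·y = 270: 27·x = 270, so x* = 10 and y* = 0.5·10 = 5.

x* = 10, y* = 5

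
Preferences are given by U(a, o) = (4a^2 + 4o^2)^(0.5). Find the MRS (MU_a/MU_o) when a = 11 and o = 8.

For CES with ρ = 2, MRS = (o/a)^(-1).
At (11, 8): MRS = 1.375.
The indifference curve has slope −1.375 at this bundle.

MRS = 1.375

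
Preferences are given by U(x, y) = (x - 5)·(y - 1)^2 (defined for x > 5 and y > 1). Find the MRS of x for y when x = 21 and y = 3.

MU_x = (y−1)^2, MU_y = 2·(x−5)·(y−1).
MRS = (1/2)·(y−1)/(x−5).
At (21, 3): MRS = 1/16.
That is, one extra unit of x is worth 1/16 units of y at the margin.

MRS = 1/16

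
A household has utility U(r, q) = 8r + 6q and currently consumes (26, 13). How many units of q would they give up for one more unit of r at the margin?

MU_r = 8, MU_q = 6, so MRS = 8/6 = 4/3 at every bundle.
At (26, 13): MRS = 4/3.
The indifference curve has slope −4/3 at this bundle.

MRS = 4/3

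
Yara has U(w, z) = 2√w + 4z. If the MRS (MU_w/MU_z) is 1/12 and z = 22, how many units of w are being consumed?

MU_w = 2/(2√w), MU_z = 4.
MRS = 2/(2√w) ÷ 4.
MRS depends only on w: 0.25/√w = 1/12 ⇒ √w = 0.25/(1/12) = 3 ⇒ w = 9.

w = 9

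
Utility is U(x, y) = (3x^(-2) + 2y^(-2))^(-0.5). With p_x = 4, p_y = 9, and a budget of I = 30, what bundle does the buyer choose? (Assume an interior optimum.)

For CES with ρ = -2, MRS = (3/2)·(y/x)^3.
Tangency: set MRS = p_x/p_y = 4/9.
So (y/x)^3 = 8/27; taking the cube root, y/x = 2/3, i.e. y = (2/3)·x.
Substitute into the budget 4·x + 9·y = 30: 10·x = 30, so x* = 3 and y* = (2/3)·3 = 2.

x* = 3, y* = 2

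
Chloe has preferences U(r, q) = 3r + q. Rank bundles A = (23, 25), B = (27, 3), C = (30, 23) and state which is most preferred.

Evaluate utility at each bundle:
U(A) = 94.
U(B) = 84.
U(C) = 113.
Highest utility is C, so C ≻ A ≻ B.

Bundle C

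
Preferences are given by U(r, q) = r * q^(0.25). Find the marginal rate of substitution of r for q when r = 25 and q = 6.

MRS = 24/25

MU_r = q^(0.25) and MU_q = 0.25·r·q^(-0.75).
MRS = MU_r/MU_q = (4)·q/r.
At (25, 6): MRS = 24/25.
The indifference curve has slope −24/25 at this bundle.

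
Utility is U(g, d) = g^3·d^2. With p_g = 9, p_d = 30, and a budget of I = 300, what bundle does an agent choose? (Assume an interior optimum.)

MU_g = 3·g^2·d^2 and MU_d = 2·g^3·d.
MRS = MU_g/MU_d = (3/2)·d/g.
Tangency: set MRS = p_g/p_d = 9/30 = 0.3.
So (3/2)·d/g = 0.3, i.e. d = 0.2·g.
Substitute into the budget 9·g + 30·d = 300: 15·g = 300, so g* = 20.
Then d* = 0.2·20 = 4.

g* = 20, d* = 4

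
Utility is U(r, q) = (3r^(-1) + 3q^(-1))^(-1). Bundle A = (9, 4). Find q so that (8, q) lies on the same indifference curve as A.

q = 72/17

U depends on (r, q) only through S = 3r^(-1) + 3q^(-1), so equal utility means equal S. At (9, 4): S = 13/12.
With r = 8: 3·8^(-1) = 0.375, so 3q^(-1) = 13/12 − 0.375 = 17/24, i.e. q^(-1) = 17/72.
Hence q = 1/(17/72) = 72/17.
Check: U(8, 72/17) = 0.9231.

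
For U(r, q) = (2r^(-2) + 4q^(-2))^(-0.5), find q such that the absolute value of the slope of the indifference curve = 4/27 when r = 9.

For CES with ρ = -2, MRS = (2/4)·(q/r)^3.
Setting (2/4)·(q/9)^3 = 4/27 gives (q/9)^3 = 8/27, so q/9 = 2/3 and q = 6.

q = 6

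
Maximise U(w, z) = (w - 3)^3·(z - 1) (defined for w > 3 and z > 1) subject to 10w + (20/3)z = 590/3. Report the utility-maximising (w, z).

MU_w = 3·(w−3)^2·(z−1), MU_z = (w−3)^3.
MRS = (3/1)·(z−1)/(w−3).
Tangency: set MRS = p_w/p_z = 10/(20/3) = 1.5.
So (3/1)·(z − 1)/(w − 3) = 1.5, i.e. (z − 1) = 0.5·(w − 3).
Rewrite the budget in excess-of-subsistence terms: 10·(w − 3) + (20/3)·(z − 1) = 590/3 − 10·3 − (20/3)·1 = 160.
Substituting, (40/3)·(w − 3) = 160, so w − 3 = 12 and w* = 15.
Then z − 1 = 0.5·12 = 6, so z* = 7.

w* = 15, z* = 7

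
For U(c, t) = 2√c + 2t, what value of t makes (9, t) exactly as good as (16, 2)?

t = 3

U(16, 2) = 12.
Set U(9, t) = 12 and solve.
With c = 9: √9 = 3, so 2t = 12 − 2·3 = 6 and t = 3.
Check: U(9, 3) = 12.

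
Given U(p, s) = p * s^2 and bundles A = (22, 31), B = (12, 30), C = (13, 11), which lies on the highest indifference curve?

Evaluate utility at each bundle:
U(A) = 21142.
U(B) = 10800.
U(C) = 1573.
Highest utility is A, so A ≻ B ≻ C.

Bundle A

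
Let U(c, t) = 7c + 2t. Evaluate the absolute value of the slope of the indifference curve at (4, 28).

MU_c = 7, MU_t = 2, so MRS = 7/2 = 3.5 at every bundle.
At (4, 28): MRS = 3.5.
That is, one extra unit of c is worth 3.5 units of t at the margin.

MRS = 3.5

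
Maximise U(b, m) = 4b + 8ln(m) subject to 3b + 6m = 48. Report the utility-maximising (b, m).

b* = 14, m* = 1

MU_b = 4, MU_m = 8/m.
MRS = 4 ÷ (8/m).
Tangency: set MRS = p_b/p_m = 3/6 = 0.5.
MRS depends only on m: 0.5·m = 0.5 ⇒ m* = 0.5/0.5 = 1.
From the budget, 3·b = 48 − 6·1 = 42, so b* = 14.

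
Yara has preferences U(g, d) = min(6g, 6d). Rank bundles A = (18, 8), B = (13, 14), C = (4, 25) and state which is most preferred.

Evaluate utility at each bundle:
U(A) = 48.
U(B) = 78.
U(C) = 24.
Highest utility is B, so B ≻ A ≻ C.

Bundle B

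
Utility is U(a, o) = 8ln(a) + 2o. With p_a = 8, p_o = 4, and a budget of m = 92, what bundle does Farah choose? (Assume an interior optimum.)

MU_a = 8/a, MU_o = 2.
MRS = 8/a ÷ 2.
Tangency: set MRS = p_a/p_o = 8/4 = 2.
MRS depends only on a: 4/a = 2 ⇒ a* = 4/2 = 2.
From the budget, 4·o = 92 − 8·2 = 76, so o* = 19.

a* = 2, o* = 19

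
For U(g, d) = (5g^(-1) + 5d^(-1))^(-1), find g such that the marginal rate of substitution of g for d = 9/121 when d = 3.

For CES with ρ = -1, MRS = (d/g)^2.
Setting (3/g)^2 = 9/121 gives 3/g = 3/11 and g = 11.

g = 11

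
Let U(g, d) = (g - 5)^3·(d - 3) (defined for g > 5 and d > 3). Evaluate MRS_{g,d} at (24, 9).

MU_g = 3·(g−5)^2·(d−3), MU_d = (g−5)^3.
MRS = (3/1)·(d−3)/(g−5).
At (24, 9): MRS = 18/19.
So at (24, 9) the consumer would give up 18/19 units of d for one more unit of g.

MRS = 18/19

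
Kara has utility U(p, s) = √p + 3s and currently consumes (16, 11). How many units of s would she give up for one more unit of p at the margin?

MRS = 1/24

MU_p = 1/(2√p), MU_s = 3.
MRS = 1/(2√p) ÷ 3.
At (16, 11): MRS = 1/24.
The indifference curve has slope −1/24 at this bundle.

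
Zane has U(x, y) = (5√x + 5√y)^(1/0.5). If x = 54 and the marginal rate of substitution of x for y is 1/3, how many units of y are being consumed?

For CES with ρ = 0.5, MRS = √(y/x).
Setting √(y/54) = 1/3 gives y/54 = 1/9 and y = 6.

y = 6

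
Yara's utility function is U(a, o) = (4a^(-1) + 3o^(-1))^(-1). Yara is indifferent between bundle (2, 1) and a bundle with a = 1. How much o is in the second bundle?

o = 3

U depends on (a, o) only through S = 4a^(-1) + 3o^(-1), so equal utility means equal S. At (2, 1): S = 5.
With a = 1: 4·1^(-1) = 4, so 3o^(-1) = 5 − 4 = 1, i.e. o^(-1) = 1/3.
Hence o = 1/(1/3) = 3.
Check: U(1, 3) = 0.2.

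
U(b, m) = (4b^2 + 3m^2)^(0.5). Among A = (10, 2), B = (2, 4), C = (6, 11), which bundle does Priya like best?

Bundle C

Evaluate utility at each bundle:
U(A) = 20.298.
U(B) = 8.000.
U(C) = 22.517.
Highest utility is C, so C ≻ A ≻ B.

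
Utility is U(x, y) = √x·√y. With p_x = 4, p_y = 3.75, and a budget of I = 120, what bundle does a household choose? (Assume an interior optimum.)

MU_x = 0.5·x^(-0.5)·√y and MU_y = 0.5·√x·y^(-0.5).
MRS = MU_x/MU_y = y/x.
Tangency: set MRS = p_x/p_y = 4/3.75 = 16/15.
So y/x = 16/15, i.e. y = (16/15)·x.
Substitute into the budget 4·x + 3.75·y = 120: 8·x = 120, so x* = 15.
Then y* = (16/15)·15 = 16.

x* = 15, y* = 16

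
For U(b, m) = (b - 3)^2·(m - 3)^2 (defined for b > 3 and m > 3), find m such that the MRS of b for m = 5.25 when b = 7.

m = 24

MU_b = 2·(b−3)·(m−3)^2, MU_m = 2·(b−3)^2·(m−3).
MRS = (m−3)/(b−3).
Substitute b = 7: MRS = (m − 3)/4. Setting this equal to 5.25 gives m − 3 = 5.25·4 = 21, so m = 24.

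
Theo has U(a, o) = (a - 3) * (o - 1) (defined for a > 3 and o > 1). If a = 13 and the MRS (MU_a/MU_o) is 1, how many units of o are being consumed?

MU_a = (o−1), MU_o = (a−3).
MRS = (o−1)/(a−3).
Substitute a = 13: MRS = (o − 1)/10. Setting this equal to 1 gives o − 1 = 1·10 = 10, so o = 11.

o = 11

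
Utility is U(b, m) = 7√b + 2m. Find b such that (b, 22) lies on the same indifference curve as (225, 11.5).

b = 144

U(225, 11.5) = 128.
Set U(b, 22) = 128 and solve.
With m = 22: 7√b = 128 − 2·22 = 84, so √b = 12 and b = 144.
Check: U(144, 22) = 128.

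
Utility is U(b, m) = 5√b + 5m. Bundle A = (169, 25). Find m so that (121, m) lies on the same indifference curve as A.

U(169, 25) = 190.
Set U(121, m) = 190 and solve.
With b = 121: √121 = 11, so 5m = 190 − 5·11 = 135 and m = 27.
Check: U(121, 27) = 190.

m = 27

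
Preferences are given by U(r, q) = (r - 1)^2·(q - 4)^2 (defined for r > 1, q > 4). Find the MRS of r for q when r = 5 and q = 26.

MU_r = 2·(r−1)·(q−4)^2, MU_q = 2·(r−1)^2·(q−4).
MRS = (q−4)/(r−1).
At (5, 26): MRS = 5.5.
The indifference curve has slope −5.5 at this bundle.

MRS = 5.5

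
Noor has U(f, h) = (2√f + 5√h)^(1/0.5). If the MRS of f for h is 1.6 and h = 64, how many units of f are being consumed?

For CES with ρ = 0.5, MRS = (2/5)·√(h/f).
Setting (2/5)·√(64/f) = 1.6 gives √(64/f) = 4, so 64/f = 16 and f = 4.

f = 4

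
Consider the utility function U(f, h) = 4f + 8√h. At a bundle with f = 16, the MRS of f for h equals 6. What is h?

h = 36

MU_f = 4, MU_h = 8/(2√h).
MRS = 4 ÷ (8/(2√h)).
MRS depends only on h: √h = 6 ⇒ √h = 6 ⇒ h = 36.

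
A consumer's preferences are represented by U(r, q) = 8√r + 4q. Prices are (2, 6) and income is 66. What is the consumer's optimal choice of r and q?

r* = 9, q* = 8

MU_r = 8/(2√r), MU_q = 4.
MRS = 8/(2√r) ÷ 4.
Tangency: set MRS = p_r/p_q = 2/6 = 1/3.
MRS depends only on r: 1/√r = 1/3 ⇒ √r = 1/(1/3) = 3 ⇒ r* = 9.
From the budget, 6·q = 66 − 2·9 = 48, so q* = 8.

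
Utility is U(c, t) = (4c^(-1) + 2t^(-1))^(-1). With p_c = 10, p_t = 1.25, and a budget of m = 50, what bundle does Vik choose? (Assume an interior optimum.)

c* = 4, t* = 8

For CES with ρ = -1, MRS = (4/2)·(t/c)^2.
Tangency: set MRS = p_c/p_t = 10/1.25 = 8.
So (t/c)^2 = 4; taking the square root, t/c = 2, i.e. t = 2·c.
Substitute into the budget 10·c + 1.25·t = 50: 12.5·c = 50, so c* = 4 and t* = 2·4 = 8.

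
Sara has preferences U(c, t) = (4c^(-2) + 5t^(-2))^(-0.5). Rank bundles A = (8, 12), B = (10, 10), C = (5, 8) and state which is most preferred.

Evaluate utility at each bundle:
U(A) = 3.207.
U(B) = 3.333.
U(C) = 2.049.
Highest utility is B, so B ≻ A ≻ C.

Bundle B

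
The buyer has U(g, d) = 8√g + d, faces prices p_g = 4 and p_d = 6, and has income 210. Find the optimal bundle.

g* = 36, d* = 11

MU_g = 8/(2√g), MU_d = 1.
MRS = 8/(2√g) ÷ 1.
Tangency: set MRS = p_g/p_d = 4/6 = 2/3.
MRS depends only on g: 4/√g = 2/3 ⇒ √g = 4/(2/3) = 6 ⇒ g* = 36.
From the budget, 6·d = 210 − 4·36 = 66, so d* = 11.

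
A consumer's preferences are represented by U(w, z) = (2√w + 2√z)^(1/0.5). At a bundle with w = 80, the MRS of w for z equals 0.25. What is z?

For CES with ρ = 0.5, MRS = √(z/w).
Setting √(z/80) = 0.25 gives z/80 = 1/16 and z = 5.

z = 5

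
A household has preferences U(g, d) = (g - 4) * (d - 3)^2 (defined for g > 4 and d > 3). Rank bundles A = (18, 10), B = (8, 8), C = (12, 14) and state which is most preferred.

Evaluate utility at each bundle:
U(A) = 686.
U(B) = 100.
U(C) = 968.
Highest utility is C, so C ≻ A ≻ B.

Bundle C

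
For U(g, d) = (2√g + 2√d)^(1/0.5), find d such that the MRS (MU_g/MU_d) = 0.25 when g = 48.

For CES with ρ = 0.5, MRS = √(d/g).
Setting √(d/48) = 0.25 gives d/48 = 1/16 and d = 3.

d = 3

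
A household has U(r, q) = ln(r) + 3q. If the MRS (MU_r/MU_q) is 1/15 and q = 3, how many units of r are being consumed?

r = 5

MU_r = 1/r, MU_q = 3.
MRS = 1/r ÷ 3.
MRS depends only on r: (1/3)/r = 1/15 ⇒ r = (1/3)/(1/15) = 5.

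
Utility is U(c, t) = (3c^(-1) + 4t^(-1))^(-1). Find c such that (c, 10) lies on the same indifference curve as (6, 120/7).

U depends on (c, t) only through S = 3c^(-1) + 4t^(-1), so equal utility means equal S. At (6, 120/7): S = 11/15.
With t = 10: 4·10^(-1) = 0.4, so 3c^(-1) = 11/15 − 0.4 = 1/3, i.e. c^(-1) = 1/9.
Hence c = 1/(1/9) = 9.
Check: U(9, 10) = 1.3636.

c = 9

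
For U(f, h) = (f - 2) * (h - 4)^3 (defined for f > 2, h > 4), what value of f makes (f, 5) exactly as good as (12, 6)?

U(12, 6) = 80.
Set U(f, 5) = 80 and solve.
With h = 5: (5 − 4)^3 = 1, so (f − 2) = 80/1 = 80.
So f = 2 + 80 = 82.
Check: U(82, 5) = 80.

f = 82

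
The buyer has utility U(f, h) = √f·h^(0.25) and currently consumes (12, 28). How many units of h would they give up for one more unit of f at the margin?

MU_f = 0.5·f^(-0.5)·h^(0.25) and MU_h = 0.25·√f·h^(-0.75).
MRS = MU_f/MU_h = (2)·h/f.
At (12, 28): MRS = 14/3.
The indifference curve has slope −14/3 at this bundle.

MRS = 14/3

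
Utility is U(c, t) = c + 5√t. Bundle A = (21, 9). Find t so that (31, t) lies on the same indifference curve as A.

t = 1

U(21, 9) = 36.
Set U(31, t) = 36 and solve.
With c = 31: 5√t = 36 − 31 = 5, so √t = 1 and t = 1.
Check: U(31, 1) = 36.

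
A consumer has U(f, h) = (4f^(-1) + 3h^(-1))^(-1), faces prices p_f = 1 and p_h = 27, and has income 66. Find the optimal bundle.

For CES with ρ = -1, MRS = (4/3)·(h/f)^2.
Tangency: set MRS = p_f/p_h = 1/27.
So (h/f)^2 = 1/36; taking the square root, h/f = 1/6, i.e. h = (1/6)·f.
Substitute into the budget 1·f + 27·h = 66: 5.5·f = 66, so f* = 12 and h* = (1/6)·12 = 2.

f* = 12, h* = 2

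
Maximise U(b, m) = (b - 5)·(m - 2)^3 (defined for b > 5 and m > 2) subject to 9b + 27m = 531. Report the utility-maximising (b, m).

b* = 17, m* = 14

MU_b = (m−2)^3, MU_m = 3·(b−5)·(m−2)^2.
MRS = (1/3)·(m−2)/(b−5).
Tangency: set MRS = p_b/p_m = 9/27 = 1/3.
So (1/3)·(m − 2)/(b − 5) = 1/3, i.e. (m − 2) = (b − 5).
Rewrite the budget in excess-of-subsistence terms: 9·(b − 5) + 27·(m − 2) = 531 − 9·5 − 27·2 = 432.
Substituting, 36·(b − 5) = 432, so b − 5 = 12 and b* = 17.
Then m − 2 = 12, so m* = 14.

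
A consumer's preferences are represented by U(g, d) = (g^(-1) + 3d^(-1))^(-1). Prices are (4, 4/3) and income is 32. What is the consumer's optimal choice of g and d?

For CES with ρ = -1, MRS = (1/3)·(d/g)^2.
Tangency: set MRS = p_g/p_d = 4/(4/3) = 3.
So (d/g)^2 = 9; taking the square root, d/g = 3, i.e. d = 3·g.
Substitute into the budget 4·g + (4/3)·d = 32: 8·g = 32, so g* = 4 and d* = 3·4 = 12.

g* = 4, d* = 12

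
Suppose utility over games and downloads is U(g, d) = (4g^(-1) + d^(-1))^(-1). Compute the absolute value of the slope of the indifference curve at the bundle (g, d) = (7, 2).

For CES with ρ = -1, MRS = (4/1)·(d/g)^2.
At (7, 2): MRS = 16/49.
The indifference curve has slope −16/49 at this bundle.

MRS = 16/49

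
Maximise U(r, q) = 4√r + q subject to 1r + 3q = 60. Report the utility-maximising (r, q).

MU_r = 4/(2√r), MU_q = 1.
MRS = 4/(2√r) ÷ 1.
Tangency: set MRS = p_r/p_q = 1/3.
MRS depends only on r: 2/√r = 1/3 ⇒ √r = 2/(1/3) = 6 ⇒ r* = 36.
From the budget, 3·q = 60 − 1·36 = 24, so q* = 8.

r* = 36, q* = 8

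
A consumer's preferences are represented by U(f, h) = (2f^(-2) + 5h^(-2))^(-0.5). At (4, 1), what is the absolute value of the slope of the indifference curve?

For CES with ρ = -2, MRS = (2/5)·(h/f)^3.
At (4, 1): MRS = 1/160.
That is, one extra unit of f is worth 1/160 units of h at the margin.

MRS = 1/160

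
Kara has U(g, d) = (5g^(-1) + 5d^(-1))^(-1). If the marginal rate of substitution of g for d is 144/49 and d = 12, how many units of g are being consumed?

For CES with ρ = -1, MRS = (d/g)^2.
Setting (12/g)^2 = 144/49 gives 12/g = 12/7 and g = 7.

g = 7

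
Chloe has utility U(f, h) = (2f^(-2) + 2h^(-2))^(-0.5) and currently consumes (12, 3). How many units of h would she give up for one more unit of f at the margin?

MRS = 1/64

For CES with ρ = -2, MRS = (h/f)^3.
At (12, 3): MRS = 1/64.
The indifference curve has slope −1/64 at this bundle.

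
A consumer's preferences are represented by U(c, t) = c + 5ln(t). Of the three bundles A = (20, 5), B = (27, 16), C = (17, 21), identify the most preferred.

Bundle B

Evaluate utility at each bundle:
U(A) = 28.047.
U(B) = 40.863.
U(C) = 32.223.
Highest utility is B, so B ≻ C ≻ A.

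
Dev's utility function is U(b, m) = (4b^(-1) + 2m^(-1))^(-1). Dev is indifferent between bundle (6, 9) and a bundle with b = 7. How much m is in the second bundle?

U depends on (b, m) only through S = 4b^(-1) + 2m^(-1), so equal utility means equal S. At (6, 9): S = 8/9.
With b = 7: 4·7^(-1) = 4/7, so 2m^(-1) = 8/9 − 4/7 = 20/63, i.e. m^(-1) = 10/63.
Hence m = 1/(10/63) = 6.3.
Check: U(7, 6.3) = 1.125.

m = 6.3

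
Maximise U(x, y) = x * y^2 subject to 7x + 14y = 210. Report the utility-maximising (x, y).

x* = 10, y* = 10

MU_x = y^2 and MU_y = 2·x·y.
MRS = MU_x/MU_y = (1/2)·y/x.
Tangency: set MRS = p_x/p_y = 7/14 = 0.5.
So (1/2)·y/x = 0.5, i.e. y = x.
Substitute into the budget 7·x + 14·y = 210: 21·x = 210, so x* = 10.
Then y* = 10.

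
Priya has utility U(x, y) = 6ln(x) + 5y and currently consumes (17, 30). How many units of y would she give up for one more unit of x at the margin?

MRS = 6/85

MU_x = 6/x, MU_y = 5.
MRS = 6/x ÷ 5.
At (17, 30): MRS = 6/85.
The indifference curve has slope −6/85 at this bundle.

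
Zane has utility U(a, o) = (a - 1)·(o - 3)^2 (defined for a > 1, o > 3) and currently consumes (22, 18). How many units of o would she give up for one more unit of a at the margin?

MU_a = (o−3)^2, MU_o = 2·(a−1)·(o−3).
MRS = (1/2)·(o−3)/(a−1).
At (22, 18): MRS = 5/14.
That is, one extra unit of a is worth 5/14 units of o at the margin.

MRS = 5/14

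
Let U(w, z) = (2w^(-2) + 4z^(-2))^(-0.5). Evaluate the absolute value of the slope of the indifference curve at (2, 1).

For CES with ρ = -2, MRS = (2/4)·(z/w)^3.
At (2, 1): MRS = 1/16.
The indifference curve has slope −1/16 at this bundle.

MRS = 1/16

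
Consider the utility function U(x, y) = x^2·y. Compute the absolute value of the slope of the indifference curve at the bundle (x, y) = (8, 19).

MU_x = 2·x·y and MU_y = x^2.
MRS = MU_x/MU_y = (2/1)·y/x.
At (8, 19): MRS = 4.75.
That is, one extra unit of x is worth 4.75 units of y at the margin.

MRS = 4.75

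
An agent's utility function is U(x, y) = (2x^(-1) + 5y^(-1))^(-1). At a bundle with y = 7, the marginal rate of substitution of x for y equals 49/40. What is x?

x = 4

For CES with ρ = -1, MRS = (2/5)·(y/x)^2.
Setting (2/5)·(7/x)^2 = 49/40 gives (7/x)^2 = 49/16, so 7/x = 1.75 and x = 4.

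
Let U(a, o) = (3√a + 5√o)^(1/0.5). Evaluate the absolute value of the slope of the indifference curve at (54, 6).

MRS = 0.2

For CES with ρ = 0.5, MRS = (3/5)·√(o/a).
At (54, 6): MRS = 0.2.
That is, one extra unit of a is worth 0.2 units of o at the margin.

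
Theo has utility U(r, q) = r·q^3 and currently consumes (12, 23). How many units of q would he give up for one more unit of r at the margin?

MRS = 23/36

MU_r = q^3 and MU_q = 3·r·q^2.
MRS = MU_r/MU_q = (1/3)·q/r.
At (12, 23): MRS = 23/36.
That is, one extra unit of r is worth 23/36 units of q at the margin.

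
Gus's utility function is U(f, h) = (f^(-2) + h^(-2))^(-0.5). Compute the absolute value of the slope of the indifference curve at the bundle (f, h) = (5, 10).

MRS = 8

For CES with ρ = -2, MRS = (h/f)^3.
At (5, 10): MRS = 8.
So at (5, 10) the consumer would give up 8 units of h for one more unit of f.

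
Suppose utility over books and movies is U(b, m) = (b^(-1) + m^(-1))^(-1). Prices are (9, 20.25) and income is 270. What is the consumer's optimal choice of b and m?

b* = 12, m* = 8

For CES with ρ = -1, MRS = (m/b)^2.
Tangency: set MRS = p_b/p_m = 9/20.25 = 4/9.
So (m/b)^2 = 4/9; taking the square root, m/b = 2/3, i.e. m = (2/3)·b.
Substitute into the budget 9·b + 20.25·m = 270: 22.5·b = 270, so b* = 12 and m* = (2/3)·12 = 8.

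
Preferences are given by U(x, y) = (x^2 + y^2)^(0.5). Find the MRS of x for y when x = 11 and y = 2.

MRS = 5.5

For CES with ρ = 2, MRS = (y/x)^(-1).
At (11, 2): MRS = 5.5.
That is, one extra unit of x is worth 5.5 units of y at the margin.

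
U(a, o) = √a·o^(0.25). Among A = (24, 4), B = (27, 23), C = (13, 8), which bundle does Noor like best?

Evaluate utility at each bundle:
U(A) = 6.928.
U(B) = 11.379.
U(C) = 6.064.
Highest utility is B, so B ≻ A ≻ C.

Bundle B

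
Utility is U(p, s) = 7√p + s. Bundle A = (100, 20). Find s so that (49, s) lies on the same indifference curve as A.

s = 41

U(100, 20) = 90.
Set U(49, s) = 90 and solve.
With p = 49: √49 = 7, so s = 90 − 7·7 = 41.
Check: U(49, 41) = 90.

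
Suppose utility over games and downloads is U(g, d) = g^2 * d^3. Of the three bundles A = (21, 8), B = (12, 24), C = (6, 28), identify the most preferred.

Bundle B

Evaluate utility at each bundle:
U(A) = 225792.
U(B) = 1990656.
U(C) = 790272.
Highest utility is B, so B ≻ C ≻ A.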